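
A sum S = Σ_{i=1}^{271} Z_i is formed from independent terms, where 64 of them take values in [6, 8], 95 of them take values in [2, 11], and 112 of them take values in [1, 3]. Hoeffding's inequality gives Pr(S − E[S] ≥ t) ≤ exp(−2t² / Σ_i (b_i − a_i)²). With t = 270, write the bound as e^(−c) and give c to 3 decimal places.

17.359

Σ(b_i − a_i)² = 64·2² + 95·9² + 112·2² = 8399.
c = 2t² / 8399 = 2·270² / 8399 = 17.3592.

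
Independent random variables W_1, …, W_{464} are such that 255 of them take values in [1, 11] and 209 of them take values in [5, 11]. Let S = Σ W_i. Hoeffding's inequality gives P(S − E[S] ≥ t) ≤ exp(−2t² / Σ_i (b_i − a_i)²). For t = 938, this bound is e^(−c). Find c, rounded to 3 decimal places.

Σ(b_i − a_i)² = 255·10² + 209·6² = 33024.
c = 2t² / 33024 = 2·938² / 33024 = 53.2851.

53.285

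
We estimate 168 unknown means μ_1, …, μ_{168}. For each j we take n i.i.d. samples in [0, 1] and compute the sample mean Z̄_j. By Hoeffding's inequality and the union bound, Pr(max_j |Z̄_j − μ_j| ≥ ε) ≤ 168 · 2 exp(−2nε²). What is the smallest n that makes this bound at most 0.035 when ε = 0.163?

173

Need 2·168·exp(−2nε²) ≤ 0.035, i.e. exp(−2nε²) ≤ 0.035/336.
So 2nε² ≥ ln(336/0.035) = 9.169518.
Hence n ≥ 9.169518/(2·0.163²) = 172.560.
The smallest integer n is 173.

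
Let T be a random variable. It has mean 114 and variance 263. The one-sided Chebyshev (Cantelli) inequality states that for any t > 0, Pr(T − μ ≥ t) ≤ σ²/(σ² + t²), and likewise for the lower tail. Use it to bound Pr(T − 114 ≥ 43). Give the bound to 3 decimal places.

Here σ² = 263 and t = 43, so σ² + t² = 2112.
Cantelli's bound: 263/2112 = 0.1245.

0.125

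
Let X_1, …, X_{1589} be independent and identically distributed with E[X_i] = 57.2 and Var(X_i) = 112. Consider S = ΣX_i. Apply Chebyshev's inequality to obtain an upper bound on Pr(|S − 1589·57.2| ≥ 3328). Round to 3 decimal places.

0.016

Var(S) = n·Var(X_i) = 1589·112 = 177968.
Chebyshev: Pr(|S − 1589·57.2| ≥ 3328) ≤ Var(S)/3328² = 177968/11075584 = 0.0161.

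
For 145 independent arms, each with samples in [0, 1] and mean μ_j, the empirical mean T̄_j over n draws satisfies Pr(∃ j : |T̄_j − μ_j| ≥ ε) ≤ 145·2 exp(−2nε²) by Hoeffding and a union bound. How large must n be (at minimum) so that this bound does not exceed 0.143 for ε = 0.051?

1464

Need 2·145·exp(−2nε²) ≤ 0.143, i.e. exp(−2nε²) ≤ 0.143/290.
So 2nε² ≥ ln(290/0.143) = 7.614792.
Hence n ≥ 7.614792/(2·0.051²) = 1463.820.
The smallest integer n is 1464.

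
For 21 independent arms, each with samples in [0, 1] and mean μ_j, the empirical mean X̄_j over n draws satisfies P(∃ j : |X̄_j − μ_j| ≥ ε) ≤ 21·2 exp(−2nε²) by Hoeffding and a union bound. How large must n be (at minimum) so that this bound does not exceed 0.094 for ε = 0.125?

Need 2·21·exp(−2nε²) ≤ 0.094, i.e. exp(−2nε²) ≤ 0.094/42.
So 2nε² ≥ ln(42/0.094) = 6.102130.
Hence n ≥ 6.102130/(2·0.125²) = 195.268.
The smallest integer n is 196.

196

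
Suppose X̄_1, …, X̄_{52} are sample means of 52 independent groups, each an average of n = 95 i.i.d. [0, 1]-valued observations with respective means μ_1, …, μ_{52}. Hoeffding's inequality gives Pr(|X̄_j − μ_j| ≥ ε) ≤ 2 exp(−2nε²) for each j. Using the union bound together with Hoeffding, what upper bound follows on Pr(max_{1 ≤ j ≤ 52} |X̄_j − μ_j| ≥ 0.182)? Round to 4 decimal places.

Per-experiment Hoeffding bound: 2·exp(−2·95·0.182²) = 2·exp(−6.29356) = 0.0036963.
Union bound over 52 events: 52·0.0036963 = 0.19221.

0.1922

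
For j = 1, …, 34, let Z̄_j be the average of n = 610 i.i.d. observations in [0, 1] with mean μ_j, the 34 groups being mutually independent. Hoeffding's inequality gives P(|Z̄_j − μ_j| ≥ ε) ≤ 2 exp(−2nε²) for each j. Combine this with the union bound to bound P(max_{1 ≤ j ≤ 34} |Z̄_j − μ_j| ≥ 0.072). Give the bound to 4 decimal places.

Per-experiment Hoeffding bound: 2·exp(−2·610·0.072²) = 2·exp(−6.32448) = 0.0035838.
Union bound over 34 events: 34·0.0035838 = 0.12185.

0.1218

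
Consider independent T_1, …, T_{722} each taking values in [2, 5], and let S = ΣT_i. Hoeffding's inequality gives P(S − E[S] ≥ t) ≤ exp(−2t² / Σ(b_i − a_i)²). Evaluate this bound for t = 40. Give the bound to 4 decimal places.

0.6111

Σ(b_i − a_i)² = 722·(3)² = 6498.
Exponent = 2·40²/6498 = 0.4925.
Bound = exp(−0.4925) = 0.61112.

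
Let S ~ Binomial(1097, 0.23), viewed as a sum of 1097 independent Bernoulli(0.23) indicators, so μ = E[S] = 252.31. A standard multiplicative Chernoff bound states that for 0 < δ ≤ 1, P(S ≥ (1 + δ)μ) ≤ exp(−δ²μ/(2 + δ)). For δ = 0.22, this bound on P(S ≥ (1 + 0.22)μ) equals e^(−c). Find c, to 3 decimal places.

5.501

c = δ²μ/(2 + δ) = 0.22²·252.31/(2 + 0.22) = 5.5008.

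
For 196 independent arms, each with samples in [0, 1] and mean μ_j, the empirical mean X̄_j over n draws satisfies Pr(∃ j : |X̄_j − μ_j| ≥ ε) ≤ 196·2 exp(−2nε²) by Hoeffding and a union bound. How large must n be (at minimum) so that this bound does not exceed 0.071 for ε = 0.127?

Need 2·196·exp(−2nε²) ≤ 0.071, i.e. exp(−2nε²) ≤ 0.071/392.
So 2nε² ≥ ln(392/0.071) = 8.616337.
Hence n ≥ 8.616337/(2·0.127²) = 267.107.
The smallest integer n is 268.

268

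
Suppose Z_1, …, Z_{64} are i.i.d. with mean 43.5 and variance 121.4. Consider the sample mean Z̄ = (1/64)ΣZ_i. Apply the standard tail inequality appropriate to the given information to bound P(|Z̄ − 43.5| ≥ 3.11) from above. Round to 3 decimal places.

0.196

With mean and variance of each term known, Chebyshev's inequality bounds the deviation of the sum (or sample mean).
Var(Z̄) = Var(Z_i)/n = 121.4/64 = 1.8969.
Chebyshev: P(|Z̄ − 43.5| ≥ 3.11) ≤ Var(Z̄)/(3.11)² = 121.4/(64·3.11²) = 0.1961.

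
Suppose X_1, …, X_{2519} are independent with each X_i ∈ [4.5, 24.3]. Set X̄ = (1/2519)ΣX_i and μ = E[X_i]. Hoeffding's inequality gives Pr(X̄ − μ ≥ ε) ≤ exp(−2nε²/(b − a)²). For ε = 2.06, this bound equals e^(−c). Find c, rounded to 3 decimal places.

54.533

c = 2nε²/(b − a)² = 2·2519·2.06² / 19.8² = 54.5334.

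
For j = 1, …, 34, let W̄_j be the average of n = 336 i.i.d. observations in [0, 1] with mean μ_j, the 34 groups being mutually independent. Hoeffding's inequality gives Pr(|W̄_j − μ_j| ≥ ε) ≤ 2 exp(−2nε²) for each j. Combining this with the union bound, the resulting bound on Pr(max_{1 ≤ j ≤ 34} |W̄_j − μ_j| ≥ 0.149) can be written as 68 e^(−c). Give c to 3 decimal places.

Union bound over the 34 events: Pr(max_{1 ≤ j ≤ 34} |W̄_j − μ_j| ≥ 0.149) ≤ 34·2·exp(−2nε²) = 68 exp(−2·336·0.149²).
So c = 2·336·0.149² = 14.9191.

14.919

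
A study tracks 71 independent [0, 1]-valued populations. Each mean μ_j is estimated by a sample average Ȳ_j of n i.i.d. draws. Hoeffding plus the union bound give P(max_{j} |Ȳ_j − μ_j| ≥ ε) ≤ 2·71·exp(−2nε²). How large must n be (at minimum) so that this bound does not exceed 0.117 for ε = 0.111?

289

Need 2·71·exp(−2nε²) ≤ 0.117, i.e. exp(−2nε²) ≤ 0.117/142.
So 2nε² ≥ ln(142/0.117) = 7.101408.
Hence n ≥ 7.101408/(2·0.111²) = 288.183.
The smallest integer n is 289.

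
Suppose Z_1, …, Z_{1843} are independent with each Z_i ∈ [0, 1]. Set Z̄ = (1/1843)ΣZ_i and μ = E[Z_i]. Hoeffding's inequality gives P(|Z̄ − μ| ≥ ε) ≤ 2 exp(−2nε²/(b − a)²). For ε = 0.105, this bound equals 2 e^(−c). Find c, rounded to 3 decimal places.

c = 2nε²/(b − a)² = 2·1843·0.105² / 1² = 40.6382.

40.638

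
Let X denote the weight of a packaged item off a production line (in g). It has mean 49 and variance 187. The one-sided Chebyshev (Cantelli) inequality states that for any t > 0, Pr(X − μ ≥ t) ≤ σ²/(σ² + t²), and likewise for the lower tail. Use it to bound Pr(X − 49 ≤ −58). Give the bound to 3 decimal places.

Here σ² = 187 and t = 58, so σ² + t² = 3551.
Cantelli's bound: 187/3551 = 0.0527.

0.053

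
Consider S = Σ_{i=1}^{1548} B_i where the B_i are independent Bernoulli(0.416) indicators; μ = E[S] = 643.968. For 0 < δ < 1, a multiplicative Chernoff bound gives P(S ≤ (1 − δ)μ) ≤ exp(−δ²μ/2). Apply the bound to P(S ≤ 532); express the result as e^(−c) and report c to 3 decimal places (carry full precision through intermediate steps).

Write 532 = (1 − δ)μ, so δ = 1 − 532/643.968 = 0.173872…
Then the exponent is δ²μ/2 = (μ − 532)²/(2μ) = 9.734050.

9.734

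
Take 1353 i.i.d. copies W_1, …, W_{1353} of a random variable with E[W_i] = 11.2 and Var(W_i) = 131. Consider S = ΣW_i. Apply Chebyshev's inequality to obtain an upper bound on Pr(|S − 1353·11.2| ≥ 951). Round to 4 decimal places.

Var(S) = n·Var(W_i) = 1353·131 = 177243.
Chebyshev: Pr(|S − 1353·11.2| ≥ 951) ≤ Var(S)/951² = 177243/904401 = 0.1960.

0.1960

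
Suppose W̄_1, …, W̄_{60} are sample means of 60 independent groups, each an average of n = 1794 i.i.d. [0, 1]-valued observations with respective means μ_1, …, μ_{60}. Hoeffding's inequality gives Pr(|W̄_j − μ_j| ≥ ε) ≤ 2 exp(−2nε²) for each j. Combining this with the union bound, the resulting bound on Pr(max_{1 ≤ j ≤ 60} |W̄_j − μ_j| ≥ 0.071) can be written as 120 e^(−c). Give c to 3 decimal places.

Union bound over the 60 events: Pr(max_{1 ≤ j ≤ 60} |W̄_j − μ_j| ≥ 0.071) ≤ 60·2·exp(−2nε²) = 120 exp(−2·1794·0.071²).
So c = 2·1794·0.071² = 18.0871.

18.087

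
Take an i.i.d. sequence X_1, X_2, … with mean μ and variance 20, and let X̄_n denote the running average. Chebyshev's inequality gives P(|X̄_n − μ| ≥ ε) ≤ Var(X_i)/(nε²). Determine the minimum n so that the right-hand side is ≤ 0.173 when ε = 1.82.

35

Require 20/(n·1.82²) ≤ 0.173, i.e. n ≥ 20/(0.173·1.82²) = 34.901.
The smallest integer n is 35.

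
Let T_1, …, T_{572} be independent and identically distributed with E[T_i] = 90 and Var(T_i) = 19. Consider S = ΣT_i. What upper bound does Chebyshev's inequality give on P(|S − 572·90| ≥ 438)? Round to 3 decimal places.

Var(S) = n·Var(T_i) = 572·19 = 10868.
Chebyshev: P(|S − 572·90| ≥ 438) ≤ Var(S)/438² = 10868/191844 = 0.0567.

0.057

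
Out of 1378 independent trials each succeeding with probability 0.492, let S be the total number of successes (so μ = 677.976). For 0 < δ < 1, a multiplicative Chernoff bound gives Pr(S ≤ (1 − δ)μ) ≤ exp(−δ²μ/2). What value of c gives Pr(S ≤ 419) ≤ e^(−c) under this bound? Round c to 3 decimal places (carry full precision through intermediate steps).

Write 419 = (1 − δ)μ, so δ = 1 − 419/677.976 = 0.381984…
Then the exponent is δ²μ/2 = (μ − 419)²/(2μ) = 49.462347.

49.462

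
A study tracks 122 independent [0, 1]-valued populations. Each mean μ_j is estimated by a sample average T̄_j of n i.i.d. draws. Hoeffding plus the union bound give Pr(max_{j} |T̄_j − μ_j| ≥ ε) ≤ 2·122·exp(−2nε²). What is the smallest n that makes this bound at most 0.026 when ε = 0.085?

Need 2·122·exp(−2nε²) ≤ 0.026, i.e. exp(−2nε²) ≤ 0.026/244.
So 2nε² ≥ ln(244/0.026) = 9.146827.
Hence n ≥ 9.146827/(2·0.085²) = 632.998.
The smallest integer n is 633.

633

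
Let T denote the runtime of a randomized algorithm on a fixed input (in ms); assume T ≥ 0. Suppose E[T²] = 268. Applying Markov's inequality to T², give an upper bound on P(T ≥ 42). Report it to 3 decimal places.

0.152

Since T ≥ 0, the event {T ≥ 42} is the same as {T² ≥ 1764}.
Markov's inequality applied to T² gives P(T² ≥ 1764) ≤ E[T²]/1764 = 268/1764 = 0.1519.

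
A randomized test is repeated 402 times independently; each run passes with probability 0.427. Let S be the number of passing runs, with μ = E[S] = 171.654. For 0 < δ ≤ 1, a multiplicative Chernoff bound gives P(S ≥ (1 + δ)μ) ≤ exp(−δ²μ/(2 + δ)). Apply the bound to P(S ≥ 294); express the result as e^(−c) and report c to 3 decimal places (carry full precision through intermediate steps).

Write 294 = (1 + δ)μ, so δ = 294/171.654 − 1 = 0.7127477…
Then the exponent is δ²μ/(2 + δ) = (294 − μ)² / (μ·(2 + δ)) = 32.145206.

32.145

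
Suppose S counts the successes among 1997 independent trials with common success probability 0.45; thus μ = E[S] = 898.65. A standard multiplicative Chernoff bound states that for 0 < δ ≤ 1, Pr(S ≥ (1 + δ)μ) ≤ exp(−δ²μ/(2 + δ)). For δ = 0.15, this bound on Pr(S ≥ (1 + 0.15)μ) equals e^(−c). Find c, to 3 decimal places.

c = δ²μ/(2 + δ) = 0.15²·898.65/(2 + 0.15) = 9.4045.

9.404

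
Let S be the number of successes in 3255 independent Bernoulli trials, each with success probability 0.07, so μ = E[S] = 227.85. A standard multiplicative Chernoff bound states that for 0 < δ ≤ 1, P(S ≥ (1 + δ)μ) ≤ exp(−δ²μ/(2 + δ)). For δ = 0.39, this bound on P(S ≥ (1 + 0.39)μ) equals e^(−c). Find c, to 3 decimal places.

c = δ²μ/(2 + δ) = 0.39²·227.85/(2 + 0.39) = 14.5004.

14.500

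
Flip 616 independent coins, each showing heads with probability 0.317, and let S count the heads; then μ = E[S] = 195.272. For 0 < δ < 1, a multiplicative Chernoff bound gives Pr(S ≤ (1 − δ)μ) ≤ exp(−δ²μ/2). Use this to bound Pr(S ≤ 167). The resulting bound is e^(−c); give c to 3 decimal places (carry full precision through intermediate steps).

Write 167 = (1 − δ)μ, so δ = 1 − 167/195.272 = 0.1447827…
Then the exponent is δ²μ/2 = (μ − 167)²/(2μ) = 2.046648.

2.047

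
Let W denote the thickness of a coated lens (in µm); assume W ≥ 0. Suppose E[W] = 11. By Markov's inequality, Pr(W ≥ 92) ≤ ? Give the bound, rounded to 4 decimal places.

0.1196

Markov's inequality: for a non-negative random variable, Pr(W ≥ a) ≤ E[W]/a.
Here E[W] = 11 and a = 92, so the bound is 11/92 = 0.1196.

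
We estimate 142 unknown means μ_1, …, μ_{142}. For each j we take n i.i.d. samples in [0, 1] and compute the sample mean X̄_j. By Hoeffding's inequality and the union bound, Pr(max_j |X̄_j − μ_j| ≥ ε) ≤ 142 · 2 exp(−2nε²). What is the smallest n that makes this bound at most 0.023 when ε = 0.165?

174

Need 2·142·exp(−2nε²) ≤ 0.023, i.e. exp(−2nε²) ≤ 0.023/284.
So 2nε² ≥ ln(284/0.023) = 9.421235.
Hence n ≥ 9.421235/(2·0.165²) = 173.025.
The smallest integer n is 174.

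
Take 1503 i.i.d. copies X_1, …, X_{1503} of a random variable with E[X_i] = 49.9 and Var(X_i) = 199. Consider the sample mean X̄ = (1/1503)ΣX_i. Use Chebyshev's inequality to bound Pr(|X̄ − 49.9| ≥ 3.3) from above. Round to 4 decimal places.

0.0122

Var(X̄) = Var(X_i)/n = 199/1503 = 0.1324.
Chebyshev: Pr(|X̄ − 49.9| ≥ 3.3) ≤ Var(X̄)/(3.3)² = 199/(1503·3.3²) = 0.0122.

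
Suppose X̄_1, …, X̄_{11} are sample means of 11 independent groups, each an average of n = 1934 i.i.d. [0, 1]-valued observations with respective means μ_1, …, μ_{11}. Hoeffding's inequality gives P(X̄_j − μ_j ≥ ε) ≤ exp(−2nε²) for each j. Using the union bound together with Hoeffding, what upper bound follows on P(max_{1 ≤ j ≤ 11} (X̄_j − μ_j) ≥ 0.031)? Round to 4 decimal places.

Per-experiment Hoeffding bound: exp(−2·1934·0.031²) = exp(−3.71715) = 0.024303.
Union bound over 11 events: 11·0.024303 = 0.26733.

0.2673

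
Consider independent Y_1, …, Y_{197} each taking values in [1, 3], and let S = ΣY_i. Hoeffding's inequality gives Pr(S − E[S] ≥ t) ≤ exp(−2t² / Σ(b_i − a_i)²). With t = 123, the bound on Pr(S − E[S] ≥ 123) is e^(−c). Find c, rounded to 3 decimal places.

38.398

Σ(b_i − a_i)² = 197·(2)² = 788.
c = 2t²/788 = 2·123²/788 = 38.3985.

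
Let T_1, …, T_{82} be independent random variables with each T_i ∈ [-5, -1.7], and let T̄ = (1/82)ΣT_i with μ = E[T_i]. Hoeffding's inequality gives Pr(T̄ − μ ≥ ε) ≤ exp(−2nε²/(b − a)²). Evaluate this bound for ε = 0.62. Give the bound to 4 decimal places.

Exponent: 2nε²/(b − a)² = 2·82·0.62² / 3.3² = 5.78894.
Bound = exp(−5.78894) = 0.00306.

0.0031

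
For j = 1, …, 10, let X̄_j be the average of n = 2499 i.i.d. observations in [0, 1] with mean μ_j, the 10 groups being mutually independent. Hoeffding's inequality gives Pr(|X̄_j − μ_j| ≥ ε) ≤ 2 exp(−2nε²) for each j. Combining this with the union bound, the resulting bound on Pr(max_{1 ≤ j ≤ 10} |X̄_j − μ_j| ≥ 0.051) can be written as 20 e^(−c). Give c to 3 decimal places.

13.000

Union bound over the 10 events: Pr(max_{1 ≤ j ≤ 10} |X̄_j − μ_j| ≥ 0.051) ≤ 10·2·exp(−2nε²) = 20 exp(−2·2499·0.051²).
So c = 2·2499·0.051² = 12.9998.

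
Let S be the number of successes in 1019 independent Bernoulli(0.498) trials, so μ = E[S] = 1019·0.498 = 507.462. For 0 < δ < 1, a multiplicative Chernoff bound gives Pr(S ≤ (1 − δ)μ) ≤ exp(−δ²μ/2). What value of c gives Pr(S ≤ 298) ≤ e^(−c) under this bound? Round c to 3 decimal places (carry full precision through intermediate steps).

43.229

Write 298 = (1 − δ)μ, so δ = 1 − 298/507.462 = 0.4127639…
Then the exponent is δ²μ/2 = (μ − 298)²/(2μ) = 43.229177.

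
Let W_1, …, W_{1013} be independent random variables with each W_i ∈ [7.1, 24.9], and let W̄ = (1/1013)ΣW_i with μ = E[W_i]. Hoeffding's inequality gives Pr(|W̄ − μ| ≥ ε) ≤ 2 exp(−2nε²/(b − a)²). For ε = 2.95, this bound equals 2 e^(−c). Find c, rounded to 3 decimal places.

55.647

c = 2nε²/(b − a)² = 2·1013·2.95² / 17.8² = 55.6472.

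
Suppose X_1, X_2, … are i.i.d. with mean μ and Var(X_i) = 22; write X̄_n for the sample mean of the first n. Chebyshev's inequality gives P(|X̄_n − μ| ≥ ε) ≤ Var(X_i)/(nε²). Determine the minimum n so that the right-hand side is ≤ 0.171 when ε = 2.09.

Require 22/(n·2.09²) ≤ 0.171, i.e. n ≥ 22/(0.171·2.09²) = 29.453.
The smallest integer n is 30.

30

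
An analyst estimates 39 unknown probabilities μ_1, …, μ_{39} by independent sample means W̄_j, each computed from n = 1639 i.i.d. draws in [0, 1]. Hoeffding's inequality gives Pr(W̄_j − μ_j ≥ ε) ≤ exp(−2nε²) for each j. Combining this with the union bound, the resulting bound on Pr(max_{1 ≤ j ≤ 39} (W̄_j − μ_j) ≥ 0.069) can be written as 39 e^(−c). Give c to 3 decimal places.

15.607

Union bound over the 39 events: Pr(max_{1 ≤ j ≤ 39} (W̄_j − μ_j) ≥ 0.069) ≤ 39·exp(−2nε²) = 39 exp(−2·1639·0.069²).
So c = 2·1639·0.069² = 15.6066.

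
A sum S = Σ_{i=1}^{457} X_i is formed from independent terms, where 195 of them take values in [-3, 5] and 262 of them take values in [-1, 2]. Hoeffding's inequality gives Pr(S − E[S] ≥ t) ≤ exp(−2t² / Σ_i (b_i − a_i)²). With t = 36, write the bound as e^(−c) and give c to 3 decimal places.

Σ(b_i − a_i)² = 195·8² + 262·3² = 14838.
c = 2t² / 14838 = 2·36² / 14838 = 0.1747.

0.175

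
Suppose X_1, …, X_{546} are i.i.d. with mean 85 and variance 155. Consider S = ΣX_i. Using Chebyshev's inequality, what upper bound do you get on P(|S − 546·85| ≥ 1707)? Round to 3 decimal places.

0.029

Var(S) = n·Var(X_i) = 546·155 = 84630.
Chebyshev: P(|S − 546·85| ≥ 1707) ≤ Var(S)/1707² = 84630/2913849 = 0.0290.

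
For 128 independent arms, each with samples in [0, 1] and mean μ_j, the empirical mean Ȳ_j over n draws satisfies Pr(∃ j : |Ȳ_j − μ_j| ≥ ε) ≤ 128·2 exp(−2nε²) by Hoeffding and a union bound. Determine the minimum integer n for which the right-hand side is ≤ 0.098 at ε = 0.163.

149

Need 2·128·exp(−2nε²) ≤ 0.098, i.e. exp(−2nε²) ≤ 0.098/256.
So 2nε² ≥ ln(256/0.098) = 7.867965.
Hence n ≥ 7.867965/(2·0.163²) = 148.067.
The smallest integer n is 149.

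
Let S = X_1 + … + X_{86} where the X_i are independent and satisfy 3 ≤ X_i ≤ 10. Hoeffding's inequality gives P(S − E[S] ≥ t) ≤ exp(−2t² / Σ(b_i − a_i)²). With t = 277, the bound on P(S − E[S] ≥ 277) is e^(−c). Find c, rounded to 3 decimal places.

36.416

Σ(b_i − a_i)² = 86·(7)² = 4214.
c = 2t²/4214 = 2·277²/4214 = 36.4162.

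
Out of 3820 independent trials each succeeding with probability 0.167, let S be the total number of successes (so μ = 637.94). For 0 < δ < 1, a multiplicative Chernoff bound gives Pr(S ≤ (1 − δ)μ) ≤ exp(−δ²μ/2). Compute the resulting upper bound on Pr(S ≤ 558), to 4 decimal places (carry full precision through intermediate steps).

Write 558 = (1 − δ)μ, so δ = 1 − 558/637.94 = 0.1253096…
Then the exponent is δ²μ/2 = (μ − 558)²/(2μ) = 5.008624.
Bound = exp(−5.008624) = 0.00668.

0.0067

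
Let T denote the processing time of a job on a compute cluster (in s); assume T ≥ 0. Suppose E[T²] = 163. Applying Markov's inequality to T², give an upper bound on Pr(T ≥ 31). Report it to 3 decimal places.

Since T ≥ 0, the event {T ≥ 31} is the same as {T² ≥ 961}.
Markov's inequality applied to T² gives Pr(T² ≥ 961) ≤ E[T²]/961 = 163/961 = 0.1696.

0.170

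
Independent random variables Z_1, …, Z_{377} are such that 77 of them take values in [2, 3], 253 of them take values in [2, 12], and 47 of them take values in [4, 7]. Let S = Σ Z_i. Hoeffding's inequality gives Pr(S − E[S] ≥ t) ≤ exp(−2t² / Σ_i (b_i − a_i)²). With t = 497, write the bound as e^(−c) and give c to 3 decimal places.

Σ(b_i − a_i)² = 77·1² + 253·10² + 47·3² = 25800.
c = 2t² / 25800 = 2·497² / 25800 = 19.1480.

19.148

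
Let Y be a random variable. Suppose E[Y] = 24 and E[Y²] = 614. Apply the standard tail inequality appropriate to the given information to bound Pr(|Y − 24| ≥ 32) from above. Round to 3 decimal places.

0.037

The first two moments determine the variance, so Chebyshev's inequality is the sharpest standard bound available.
Var(Y) = E[Y²] − (E[Y])² = 614 − 576 = 38.
Chebyshev's inequality: Pr(|Y − μ| ≥ t) ≤ Var(Y)/t² = 38/1024 = 0.0371.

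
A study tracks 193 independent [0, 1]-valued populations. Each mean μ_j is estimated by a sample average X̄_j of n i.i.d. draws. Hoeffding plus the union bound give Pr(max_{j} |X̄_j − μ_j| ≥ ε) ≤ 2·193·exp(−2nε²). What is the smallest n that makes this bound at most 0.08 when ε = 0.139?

Need 2·193·exp(−2nε²) ≤ 0.08, i.e. exp(−2nε²) ≤ 0.08/386.
So 2nε² ≥ ln(386/0.08) = 8.481566.
Hence n ≥ 8.481566/(2·0.139²) = 219.491.
The smallest integer n is 220.

220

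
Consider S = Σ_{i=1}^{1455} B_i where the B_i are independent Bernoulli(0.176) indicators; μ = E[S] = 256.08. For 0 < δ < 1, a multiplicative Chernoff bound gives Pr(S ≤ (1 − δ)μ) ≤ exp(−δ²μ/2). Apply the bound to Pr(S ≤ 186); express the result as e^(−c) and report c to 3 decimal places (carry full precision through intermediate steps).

Write 186 = (1 − δ)μ, so δ = 1 − 186/256.08 = 0.2736645…
Then the exponent is δ²μ/2 = (μ − 186)²/(2μ) = 9.589203.

9.589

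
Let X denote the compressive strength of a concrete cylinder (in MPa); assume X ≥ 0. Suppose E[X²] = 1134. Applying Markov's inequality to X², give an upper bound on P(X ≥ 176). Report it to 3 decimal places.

Since X ≥ 0, the event {X ≥ 176} is the same as {X² ≥ 30976}.
Markov's inequality applied to X² gives P(X² ≥ 30976) ≤ E[X²]/30976 = 1134/30976 = 0.0366.

0.037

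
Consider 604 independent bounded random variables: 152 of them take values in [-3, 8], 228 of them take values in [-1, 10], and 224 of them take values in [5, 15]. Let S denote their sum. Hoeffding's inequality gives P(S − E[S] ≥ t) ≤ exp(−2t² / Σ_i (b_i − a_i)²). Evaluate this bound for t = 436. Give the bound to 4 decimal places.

Σ(b_i − a_i)² = 152·11² + 228·11² + 224·10² = 68380.
Exponent = 2·436² / 68380 = 5.55999.
Bound = exp(−5.55999) = 0.00385.

0.0038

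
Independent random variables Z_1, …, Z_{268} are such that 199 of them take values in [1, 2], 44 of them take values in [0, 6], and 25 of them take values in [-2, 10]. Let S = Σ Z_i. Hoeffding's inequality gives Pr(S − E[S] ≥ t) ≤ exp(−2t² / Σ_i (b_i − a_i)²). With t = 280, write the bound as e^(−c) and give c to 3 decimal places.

Σ(b_i − a_i)² = 199·1² + 44·6² + 25·12² = 5383.
c = 2t² / 5383 = 2·280² / 5383 = 29.1287.

29.129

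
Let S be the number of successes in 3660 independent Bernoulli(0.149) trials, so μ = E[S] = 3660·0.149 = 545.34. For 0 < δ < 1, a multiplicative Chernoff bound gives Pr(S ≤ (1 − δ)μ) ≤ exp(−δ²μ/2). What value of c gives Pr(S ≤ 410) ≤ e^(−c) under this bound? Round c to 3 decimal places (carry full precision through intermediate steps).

Write 410 = (1 − δ)μ, so δ = 1 − 410/545.34 = 0.2481755…
Then the exponent is δ²μ/2 = (μ − 410)²/(2μ) = 16.794033.

16.794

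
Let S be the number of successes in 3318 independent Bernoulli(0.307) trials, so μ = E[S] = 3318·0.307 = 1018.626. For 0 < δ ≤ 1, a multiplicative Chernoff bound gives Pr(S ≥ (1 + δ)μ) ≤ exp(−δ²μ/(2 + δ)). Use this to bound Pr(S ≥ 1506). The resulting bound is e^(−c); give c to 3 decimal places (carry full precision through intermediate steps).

94.087

Write 1506 = (1 + δ)μ, so δ = 1506/1018.626 − 1 = 0.4784622…
Then the exponent is δ²μ/(2 + δ) = (1506 − μ)² / (μ·(2 + δ)) = 94.086576.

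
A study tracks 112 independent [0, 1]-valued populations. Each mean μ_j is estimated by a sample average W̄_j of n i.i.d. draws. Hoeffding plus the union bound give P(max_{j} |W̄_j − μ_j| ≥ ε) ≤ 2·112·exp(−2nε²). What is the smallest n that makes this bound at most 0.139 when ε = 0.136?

Need 2·112·exp(−2nε²) ≤ 0.139, i.e. exp(−2nε²) ≤ 0.139/224.
So 2nε² ≥ ln(224/0.139) = 7.384927.
Hence n ≥ 7.384927/(2·0.136²) = 199.636.
The smallest integer n is 200.

200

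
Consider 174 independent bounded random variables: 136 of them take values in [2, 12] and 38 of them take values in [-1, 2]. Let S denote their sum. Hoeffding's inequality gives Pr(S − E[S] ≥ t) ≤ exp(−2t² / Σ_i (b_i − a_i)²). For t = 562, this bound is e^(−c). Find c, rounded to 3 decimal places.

45.308

Σ(b_i − a_i)² = 136·10² + 38·3² = 13942.
c = 2t² / 13942 = 2·562² / 13942 = 45.3083.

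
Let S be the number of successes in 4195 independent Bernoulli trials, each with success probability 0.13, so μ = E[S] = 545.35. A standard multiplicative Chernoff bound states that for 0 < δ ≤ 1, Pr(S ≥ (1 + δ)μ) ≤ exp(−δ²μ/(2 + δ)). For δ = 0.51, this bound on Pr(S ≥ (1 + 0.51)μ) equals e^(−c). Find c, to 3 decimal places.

56.512

c = δ²μ/(2 + δ) = 0.51²·545.35/(2 + 0.51) = 56.5122.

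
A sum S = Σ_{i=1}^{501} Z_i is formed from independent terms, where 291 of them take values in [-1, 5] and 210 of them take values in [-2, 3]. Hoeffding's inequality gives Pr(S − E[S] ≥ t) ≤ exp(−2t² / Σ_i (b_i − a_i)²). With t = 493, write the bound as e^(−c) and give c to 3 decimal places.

Σ(b_i − a_i)² = 291·6² + 210·5² = 15726.
c = 2t² / 15726 = 2·493² / 15726 = 30.9105.

30.910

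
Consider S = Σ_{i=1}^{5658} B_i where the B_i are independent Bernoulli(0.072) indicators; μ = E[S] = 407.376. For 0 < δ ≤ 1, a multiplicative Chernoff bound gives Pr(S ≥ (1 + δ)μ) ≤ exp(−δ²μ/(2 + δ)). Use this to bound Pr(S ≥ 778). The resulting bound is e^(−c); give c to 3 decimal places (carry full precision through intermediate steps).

Write 778 = (1 + δ)μ, so δ = 778/407.376 − 1 = 0.9097836…
Then the exponent is δ²μ/(2 + δ) = (778 − μ)² / (μ·(2 + δ)) = 115.880657.

115.881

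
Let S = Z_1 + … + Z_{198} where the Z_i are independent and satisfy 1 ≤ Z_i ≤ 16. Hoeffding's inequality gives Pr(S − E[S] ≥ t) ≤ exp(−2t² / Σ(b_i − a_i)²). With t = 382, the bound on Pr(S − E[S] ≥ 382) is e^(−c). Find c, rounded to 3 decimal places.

Σ(b_i − a_i)² = 198·(15)² = 44550.
c = 2t²/44550 = 2·382²/44550 = 6.5510.

6.551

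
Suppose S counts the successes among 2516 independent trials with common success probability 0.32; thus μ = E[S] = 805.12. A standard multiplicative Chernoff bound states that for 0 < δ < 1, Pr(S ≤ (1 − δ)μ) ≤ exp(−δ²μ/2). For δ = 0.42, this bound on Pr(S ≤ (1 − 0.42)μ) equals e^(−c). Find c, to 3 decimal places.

71.012

c = δ²μ/2 = 0.42²·805.12/2 = 71.0116.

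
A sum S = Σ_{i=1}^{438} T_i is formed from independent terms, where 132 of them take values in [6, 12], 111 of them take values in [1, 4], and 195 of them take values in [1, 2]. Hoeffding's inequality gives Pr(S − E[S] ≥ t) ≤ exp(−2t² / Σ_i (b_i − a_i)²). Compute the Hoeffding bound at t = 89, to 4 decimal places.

Σ(b_i − a_i)² = 132·6² + 111·3² + 195·1² = 5946.
Exponent = 2·89² / 5946 = 2.66431.
Bound = exp(−2.66431) = 0.06965.

0.0696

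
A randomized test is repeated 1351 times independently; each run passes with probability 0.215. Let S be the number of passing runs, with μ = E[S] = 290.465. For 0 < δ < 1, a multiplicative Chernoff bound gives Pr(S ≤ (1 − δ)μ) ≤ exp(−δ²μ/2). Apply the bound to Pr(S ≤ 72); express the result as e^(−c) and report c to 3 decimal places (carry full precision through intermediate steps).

82.156

Write 72 = (1 − δ)μ, so δ = 1 − 72/290.465 = 0.7521216…
Then the exponent is δ²μ/2 = (μ − 72)²/(2μ) = 82.156122.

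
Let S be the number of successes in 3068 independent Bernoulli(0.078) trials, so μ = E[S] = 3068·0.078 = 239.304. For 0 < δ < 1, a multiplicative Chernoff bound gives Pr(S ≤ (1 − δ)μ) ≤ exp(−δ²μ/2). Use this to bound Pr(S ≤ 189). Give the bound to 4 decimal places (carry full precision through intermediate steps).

Write 189 = (1 − δ)μ, so δ = 1 − 189/239.304 = 0.2102096…
Then the exponent is δ²μ/2 = (μ − 189)²/(2μ) = 5.287192.
Bound = exp(−5.287192) = 0.00506.

0.0051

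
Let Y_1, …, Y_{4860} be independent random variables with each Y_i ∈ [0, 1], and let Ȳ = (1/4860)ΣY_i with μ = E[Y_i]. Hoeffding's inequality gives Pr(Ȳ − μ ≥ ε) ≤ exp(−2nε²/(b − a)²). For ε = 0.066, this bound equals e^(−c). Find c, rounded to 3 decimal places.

c = 2nε²/(b − a)² = 2·4860·0.066² / 1² = 42.3403.

42.340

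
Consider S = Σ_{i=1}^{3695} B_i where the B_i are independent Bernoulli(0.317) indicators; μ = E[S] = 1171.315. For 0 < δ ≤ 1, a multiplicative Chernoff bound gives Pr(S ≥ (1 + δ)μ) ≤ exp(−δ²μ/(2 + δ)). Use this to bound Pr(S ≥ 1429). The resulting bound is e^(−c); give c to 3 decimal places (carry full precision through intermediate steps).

Write 1429 = (1 + δ)μ, so δ = 1429/1171.315 − 1 = 0.2199963…
Then the exponent is δ²μ/(2 + δ) = (1429 − μ)² / (μ·(2 + δ)) = 25.535967.

25.536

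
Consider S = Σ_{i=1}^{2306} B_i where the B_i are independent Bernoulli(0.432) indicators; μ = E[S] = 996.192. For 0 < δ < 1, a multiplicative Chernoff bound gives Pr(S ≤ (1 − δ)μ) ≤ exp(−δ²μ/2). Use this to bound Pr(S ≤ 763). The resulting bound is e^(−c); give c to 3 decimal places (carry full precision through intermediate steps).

27.293

Write 763 = (1 − δ)μ, so δ = 1 − 763/996.192 = 0.2340834…
Then the exponent is δ²μ/2 = (μ − 763)²/(2μ) = 27.293187.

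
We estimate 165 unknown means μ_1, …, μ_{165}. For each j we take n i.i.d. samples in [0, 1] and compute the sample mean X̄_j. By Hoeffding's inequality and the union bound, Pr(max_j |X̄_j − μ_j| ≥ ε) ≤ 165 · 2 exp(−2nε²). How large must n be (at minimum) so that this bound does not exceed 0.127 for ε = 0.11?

325

Need 2·165·exp(−2nε²) ≤ 0.127, i.e. exp(−2nε²) ≤ 0.127/330.
So 2nε² ≥ ln(330/0.127) = 7.862661.
Hence n ≥ 7.862661/(2·0.11²) = 324.903.
The smallest integer n is 325.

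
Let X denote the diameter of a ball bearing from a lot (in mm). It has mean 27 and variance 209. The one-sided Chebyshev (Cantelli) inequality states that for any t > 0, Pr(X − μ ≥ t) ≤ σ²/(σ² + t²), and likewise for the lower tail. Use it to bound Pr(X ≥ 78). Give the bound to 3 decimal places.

0.074

Here σ² = 209 and t = 51, so σ² + t² = 2810.
Cantelli's bound: 209/2810 = 0.0744.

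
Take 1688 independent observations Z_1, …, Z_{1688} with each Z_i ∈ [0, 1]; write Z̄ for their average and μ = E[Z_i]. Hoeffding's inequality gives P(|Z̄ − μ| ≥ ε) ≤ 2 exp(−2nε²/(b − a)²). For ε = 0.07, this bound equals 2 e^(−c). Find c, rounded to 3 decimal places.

16.542

c = 2nε²/(b − a)² = 2·1688·0.07² / 1² = 16.5424.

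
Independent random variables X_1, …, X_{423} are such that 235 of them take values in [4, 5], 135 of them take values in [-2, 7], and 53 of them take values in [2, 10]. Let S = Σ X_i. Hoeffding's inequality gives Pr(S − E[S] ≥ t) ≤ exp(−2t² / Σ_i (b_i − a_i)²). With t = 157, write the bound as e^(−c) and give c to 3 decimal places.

3.385

Σ(b_i − a_i)² = 235·1² + 135·9² + 53·8² = 14562.
c = 2t² / 14562 = 2·157² / 14562 = 3.3854.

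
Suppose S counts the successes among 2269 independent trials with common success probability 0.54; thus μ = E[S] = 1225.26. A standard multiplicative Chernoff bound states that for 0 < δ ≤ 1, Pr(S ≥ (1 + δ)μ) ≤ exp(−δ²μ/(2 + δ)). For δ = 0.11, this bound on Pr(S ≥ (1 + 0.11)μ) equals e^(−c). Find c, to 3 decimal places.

7.026

c = δ²μ/(2 + δ) = 0.11²·1225.26/(2 + 0.11) = 7.0264.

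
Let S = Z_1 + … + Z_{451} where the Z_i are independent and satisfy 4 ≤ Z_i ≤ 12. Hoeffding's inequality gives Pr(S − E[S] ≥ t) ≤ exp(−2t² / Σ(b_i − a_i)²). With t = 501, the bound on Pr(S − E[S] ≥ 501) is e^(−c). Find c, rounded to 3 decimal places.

17.392

Σ(b_i − a_i)² = 451·(8)² = 28864.
c = 2t²/28864 = 2·501²/28864 = 17.3920.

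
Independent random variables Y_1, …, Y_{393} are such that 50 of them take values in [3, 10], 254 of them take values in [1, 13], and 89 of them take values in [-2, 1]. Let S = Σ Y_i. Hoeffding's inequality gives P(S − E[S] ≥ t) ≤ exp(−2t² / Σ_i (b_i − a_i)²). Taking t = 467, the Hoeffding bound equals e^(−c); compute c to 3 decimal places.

Σ(b_i − a_i)² = 50·7² + 254·12² + 89·3² = 39827.
c = 2t² / 39827 = 2·467² / 39827 = 10.9518.

10.952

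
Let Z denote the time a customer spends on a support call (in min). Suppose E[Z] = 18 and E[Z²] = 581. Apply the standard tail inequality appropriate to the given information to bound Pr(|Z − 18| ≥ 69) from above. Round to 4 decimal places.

0.0540

The first two moments determine the variance, so Chebyshev's inequality is the sharpest standard bound available.
Var(Z) = E[Z²] − (E[Z])² = 581 − 324 = 257.
Chebyshev's inequality: Pr(|Z − μ| ≥ t) ≤ Var(Z)/t² = 257/4761 = 0.0540.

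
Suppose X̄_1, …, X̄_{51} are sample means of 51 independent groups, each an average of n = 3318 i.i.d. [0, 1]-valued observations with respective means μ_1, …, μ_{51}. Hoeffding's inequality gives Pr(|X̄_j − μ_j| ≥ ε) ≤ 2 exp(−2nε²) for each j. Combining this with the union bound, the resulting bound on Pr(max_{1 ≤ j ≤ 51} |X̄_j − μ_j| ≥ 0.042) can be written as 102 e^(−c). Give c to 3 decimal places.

Union bound over the 51 events: Pr(max_{1 ≤ j ≤ 51} |X̄_j − μ_j| ≥ 0.042) ≤ 51·2·exp(−2nε²) = 102 exp(−2·3318·0.042²).
So c = 2·3318·0.042² = 11.7059.

11.706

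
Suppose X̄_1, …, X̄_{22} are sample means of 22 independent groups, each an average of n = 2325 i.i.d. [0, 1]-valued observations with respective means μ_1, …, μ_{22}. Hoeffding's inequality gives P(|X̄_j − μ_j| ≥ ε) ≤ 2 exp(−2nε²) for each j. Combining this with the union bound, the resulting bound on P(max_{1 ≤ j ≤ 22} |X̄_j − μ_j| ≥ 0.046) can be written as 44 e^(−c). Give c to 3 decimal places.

9.839

Union bound over the 22 events: P(max_{1 ≤ j ≤ 22} |X̄_j − μ_j| ≥ 0.046) ≤ 22·2·exp(−2nε²) = 44 exp(−2·2325·0.046²).
So c = 2·2325·0.046² = 9.8394.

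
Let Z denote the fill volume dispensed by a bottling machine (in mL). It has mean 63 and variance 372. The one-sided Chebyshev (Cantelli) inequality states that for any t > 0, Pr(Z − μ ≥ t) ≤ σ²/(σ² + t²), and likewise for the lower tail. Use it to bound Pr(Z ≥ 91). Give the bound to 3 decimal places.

Here σ² = 372 and t = 28, so σ² + t² = 1156.
Cantelli's bound: 372/1156 = 0.3218.

0.322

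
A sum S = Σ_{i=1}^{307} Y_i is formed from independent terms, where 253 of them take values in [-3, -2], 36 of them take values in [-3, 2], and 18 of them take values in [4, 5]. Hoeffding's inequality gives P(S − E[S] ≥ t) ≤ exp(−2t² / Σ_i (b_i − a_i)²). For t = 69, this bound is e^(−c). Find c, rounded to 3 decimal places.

8.132

Σ(b_i − a_i)² = 253·1² + 36·5² + 18·1² = 1171.
c = 2t² / 1171 = 2·69² / 1171 = 8.1315.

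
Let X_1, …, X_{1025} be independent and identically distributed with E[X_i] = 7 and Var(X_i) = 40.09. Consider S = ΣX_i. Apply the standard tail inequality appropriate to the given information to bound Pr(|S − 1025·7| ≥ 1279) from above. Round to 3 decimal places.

With mean and variance of each term known, Chebyshev's inequality bounds the deviation of the sum (or sample mean).
Var(S) = n·Var(X_i) = 1025·40.09 = 41092.25.
Chebyshev: Pr(|S − 1025·7| ≥ 1279) ≤ Var(S)/1279² = 41092.25/1635841 = 0.0251.

0.025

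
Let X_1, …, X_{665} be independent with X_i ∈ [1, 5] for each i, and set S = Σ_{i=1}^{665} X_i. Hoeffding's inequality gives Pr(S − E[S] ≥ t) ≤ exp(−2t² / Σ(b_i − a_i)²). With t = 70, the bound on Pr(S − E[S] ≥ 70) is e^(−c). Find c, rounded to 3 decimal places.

Σ(b_i − a_i)² = 665·(4)² = 10640.
c = 2t²/10640 = 2·70²/10640 = 0.9211.

0.921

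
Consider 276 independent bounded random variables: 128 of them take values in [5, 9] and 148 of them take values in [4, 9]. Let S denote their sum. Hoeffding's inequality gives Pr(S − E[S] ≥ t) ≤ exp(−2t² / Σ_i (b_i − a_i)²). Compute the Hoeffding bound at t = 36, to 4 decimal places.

0.6370

Σ(b_i − a_i)² = 128·4² + 148·5² = 5748.
Exponent = 2·36² / 5748 = 0.45094.
Bound = exp(−0.45094) = 0.63703.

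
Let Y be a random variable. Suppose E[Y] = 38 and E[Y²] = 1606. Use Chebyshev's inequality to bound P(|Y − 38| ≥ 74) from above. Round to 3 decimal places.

Var(Y) = E[Y²] − (E[Y])² = 1606 − 1444 = 162.
Chebyshev's inequality: P(|Y − μ| ≥ t) ≤ Var(Y)/t² = 162/5476 = 0.0296.

0.030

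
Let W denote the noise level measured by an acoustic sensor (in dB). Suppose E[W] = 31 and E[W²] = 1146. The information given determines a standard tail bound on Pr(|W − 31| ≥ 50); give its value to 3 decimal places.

0.074

The first two moments determine the variance, so Chebyshev's inequality is the sharpest standard bound available.
Var(W) = E[W²] − (E[W])² = 1146 − 961 = 185.
Chebyshev's inequality: Pr(|W − μ| ≥ t) ≤ Var(W)/t² = 185/2500 = 0.0740.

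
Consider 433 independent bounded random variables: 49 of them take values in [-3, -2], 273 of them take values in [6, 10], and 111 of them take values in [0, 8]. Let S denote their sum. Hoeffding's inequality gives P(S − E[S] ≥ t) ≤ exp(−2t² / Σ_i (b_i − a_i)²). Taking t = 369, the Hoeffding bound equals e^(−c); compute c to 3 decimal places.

Σ(b_i − a_i)² = 49·1² + 273·4² + 111·8² = 11521.
c = 2t² / 11521 = 2·369² / 11521 = 23.6370.

23.637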